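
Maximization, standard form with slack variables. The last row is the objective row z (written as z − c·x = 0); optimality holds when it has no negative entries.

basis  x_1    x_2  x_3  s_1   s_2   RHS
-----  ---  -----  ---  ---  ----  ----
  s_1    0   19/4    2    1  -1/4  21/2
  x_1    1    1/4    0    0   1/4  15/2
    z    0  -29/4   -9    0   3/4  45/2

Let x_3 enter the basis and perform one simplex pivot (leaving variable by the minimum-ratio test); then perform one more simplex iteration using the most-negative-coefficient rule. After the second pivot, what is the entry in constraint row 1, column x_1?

Ratio test on column x_3 — row 1: (21/2)/2 = 21/4; row 2: entry 0 ≤ 0. Minimum is 21/4 at row 1 (s_1 leaves); pivot element 2.
Divide row 1 by 2; eliminate column x_3 from the other rows.
Second iteration: most negative z-row entry is -3/8 in column s_2, so s_2 enters.
Ratio test on column s_2 — row 1: entry -1/8 ≤ 0; row 2: (15/2)/(1/4) = 30. Minimum is 30 at row 2 (x_1 leaves); pivot element 1/4.
Divide row 2 by 1/4; eliminate column s_2 from the other rows.
After both pivots, the entry at constraint row 1, column x_1 is 1/2.

1/2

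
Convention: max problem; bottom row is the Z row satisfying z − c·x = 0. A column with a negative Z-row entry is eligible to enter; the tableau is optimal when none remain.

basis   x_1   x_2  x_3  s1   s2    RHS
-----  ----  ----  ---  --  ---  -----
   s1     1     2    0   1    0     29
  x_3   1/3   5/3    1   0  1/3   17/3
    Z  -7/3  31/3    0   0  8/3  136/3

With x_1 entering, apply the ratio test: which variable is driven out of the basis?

Column x_1 entries and ratios — s1: 29/1 = 29; x_3: (17/3)/(1/3) = 17.
Smallest ratio is 17 in the row of x_3, so x_3 leaves.

x_3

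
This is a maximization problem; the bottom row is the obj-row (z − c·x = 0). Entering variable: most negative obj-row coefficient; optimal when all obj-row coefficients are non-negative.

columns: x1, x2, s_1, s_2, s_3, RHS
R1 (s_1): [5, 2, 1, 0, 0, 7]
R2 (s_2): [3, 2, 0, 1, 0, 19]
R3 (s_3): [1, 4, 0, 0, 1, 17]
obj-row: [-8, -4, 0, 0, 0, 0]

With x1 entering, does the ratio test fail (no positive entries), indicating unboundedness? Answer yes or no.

no

Column x1 has positive entries in row(s) 1, 2, 3, so the ratio test bounds it — not unbounded.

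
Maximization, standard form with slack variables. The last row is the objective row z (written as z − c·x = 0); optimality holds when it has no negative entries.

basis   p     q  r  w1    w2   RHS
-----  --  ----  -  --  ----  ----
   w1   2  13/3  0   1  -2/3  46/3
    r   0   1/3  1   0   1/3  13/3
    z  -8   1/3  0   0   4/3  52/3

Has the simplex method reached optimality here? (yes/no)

The z-row has a negative entry -8 in column p, so it is not optimal.

no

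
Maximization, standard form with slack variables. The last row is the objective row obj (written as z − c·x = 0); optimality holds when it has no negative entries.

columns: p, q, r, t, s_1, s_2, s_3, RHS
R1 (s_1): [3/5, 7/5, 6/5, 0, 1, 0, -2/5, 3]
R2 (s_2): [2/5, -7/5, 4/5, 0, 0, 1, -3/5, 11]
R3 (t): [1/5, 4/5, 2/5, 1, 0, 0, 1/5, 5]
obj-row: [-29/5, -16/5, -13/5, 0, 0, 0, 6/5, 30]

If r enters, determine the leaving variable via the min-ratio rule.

Column r entries and ratios — s_1: 3/(6/5) = 5/2; s_2: 11/(4/5) = 55/4; t: 5/(2/5) = 25/2.
Smallest ratio is 5/2 in the row of s_1, so s_1 leaves.

s_1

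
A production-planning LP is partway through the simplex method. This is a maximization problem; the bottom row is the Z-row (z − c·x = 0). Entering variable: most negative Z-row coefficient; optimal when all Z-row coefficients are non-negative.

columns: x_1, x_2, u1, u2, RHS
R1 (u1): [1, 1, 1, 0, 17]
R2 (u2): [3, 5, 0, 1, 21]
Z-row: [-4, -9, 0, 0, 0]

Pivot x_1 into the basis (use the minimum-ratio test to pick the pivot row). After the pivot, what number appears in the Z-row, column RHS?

Ratio test on column x_1 — row 1: 17/1 = 17; row 2: 21/3 = 7. Minimum is 7 at row 2 (u2 leaves); pivot element 3.
Divide row 2 by 3; eliminate column x_1 from the other rows.
Z-row update in column RHS: 0 − (-4)·7 = 28.

28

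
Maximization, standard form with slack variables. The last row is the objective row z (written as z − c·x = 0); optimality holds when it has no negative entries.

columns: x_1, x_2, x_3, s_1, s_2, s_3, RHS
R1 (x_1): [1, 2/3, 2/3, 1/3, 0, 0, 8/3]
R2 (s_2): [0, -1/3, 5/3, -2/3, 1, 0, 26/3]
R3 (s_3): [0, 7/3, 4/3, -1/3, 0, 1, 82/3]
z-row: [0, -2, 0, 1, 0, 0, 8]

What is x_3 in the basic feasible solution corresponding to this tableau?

x_3 is not in the basis, so in the current basic feasible solution x_3 = 0.

0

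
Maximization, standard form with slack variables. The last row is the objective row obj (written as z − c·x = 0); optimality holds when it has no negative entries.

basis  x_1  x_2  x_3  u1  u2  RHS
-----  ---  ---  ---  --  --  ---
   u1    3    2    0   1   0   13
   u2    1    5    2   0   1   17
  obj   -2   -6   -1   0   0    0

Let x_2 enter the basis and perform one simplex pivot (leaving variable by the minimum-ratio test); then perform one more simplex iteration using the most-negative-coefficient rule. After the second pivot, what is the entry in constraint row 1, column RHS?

31/13

Ratio test on column x_2 — row 1: 13/2 = 13/2; row 2: 17/5 = 17/5. Minimum is 17/5 at row 2 (u2 leaves); pivot element 5.
Divide row 2 by 5; eliminate column x_2 from the other rows.
Second iteration: most negative obj-row entry is -4/5 in column x_1, so x_1 enters.
Ratio test on column x_1 — row 1: (31/5)/(13/5) = 31/13; row 2: (17/5)/(1/5) = 17. Minimum is 31/13 at row 1 (u1 leaves); pivot element 13/5.
Divide row 1 by 13/5; eliminate column x_1 from the other rows.
After both pivots, the entry at constraint row 1, column RHS is 31/13.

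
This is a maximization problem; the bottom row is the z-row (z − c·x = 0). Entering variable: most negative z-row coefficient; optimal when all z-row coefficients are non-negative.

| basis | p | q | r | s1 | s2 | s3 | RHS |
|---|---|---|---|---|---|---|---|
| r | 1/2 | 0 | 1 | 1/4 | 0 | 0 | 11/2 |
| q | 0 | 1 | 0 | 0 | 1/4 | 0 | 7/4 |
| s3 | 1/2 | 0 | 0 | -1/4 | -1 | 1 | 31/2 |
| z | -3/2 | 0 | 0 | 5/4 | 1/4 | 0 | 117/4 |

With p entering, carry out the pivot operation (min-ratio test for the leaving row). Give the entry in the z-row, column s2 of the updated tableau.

1/4

Ratio test on column p — row 1: (11/2)/(1/2) = 11; row 2: entry 0 ≤ 0; row 3: (31/2)/(1/2) = 31. Minimum is 11 at row 1 (r leaves); pivot element 1/2.
Divide row 1 by 1/2; eliminate column p from the other rows.
z-row update in column s2: 1/4 − (-3/2)·0 = 1/4.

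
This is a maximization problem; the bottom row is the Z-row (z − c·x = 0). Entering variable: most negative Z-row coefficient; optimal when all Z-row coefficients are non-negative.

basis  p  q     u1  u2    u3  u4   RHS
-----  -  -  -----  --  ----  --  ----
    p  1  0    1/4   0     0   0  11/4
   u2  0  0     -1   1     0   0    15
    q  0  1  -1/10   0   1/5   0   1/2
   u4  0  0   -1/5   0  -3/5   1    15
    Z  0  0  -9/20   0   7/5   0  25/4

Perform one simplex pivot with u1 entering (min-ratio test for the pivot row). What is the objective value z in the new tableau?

56/5

Ratio test on column u1 — row 1: (11/4)/(1/4) = 11; row 2: entry -1 ≤ 0; row 3: entry -1/10 ≤ 0; row 4: entry -1/5 ≤ 0. Minimum is 11 at row 1 (p leaves); pivot element 1/4.
Pivot on row 1; the Z-row RHS becomes 25/4 − (-9/20)·11 = 56/5.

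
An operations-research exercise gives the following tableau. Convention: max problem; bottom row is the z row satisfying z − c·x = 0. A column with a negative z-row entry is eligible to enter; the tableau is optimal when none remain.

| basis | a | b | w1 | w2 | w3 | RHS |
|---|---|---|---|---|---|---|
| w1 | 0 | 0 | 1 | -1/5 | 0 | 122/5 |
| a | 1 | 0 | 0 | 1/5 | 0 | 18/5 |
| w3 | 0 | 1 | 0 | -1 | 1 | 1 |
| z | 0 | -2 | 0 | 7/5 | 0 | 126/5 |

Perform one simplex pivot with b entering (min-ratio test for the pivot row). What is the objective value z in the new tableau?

Ratio test on column b — row 1: entry 0 ≤ 0; row 2: entry 0 ≤ 0; row 3: 1/1 = 1. Minimum is 1 at row 3 (w3 leaves); pivot element 1.
Pivot on row 3; the z-row RHS becomes 126/5 − (-2)·1 = 136/5.

136/5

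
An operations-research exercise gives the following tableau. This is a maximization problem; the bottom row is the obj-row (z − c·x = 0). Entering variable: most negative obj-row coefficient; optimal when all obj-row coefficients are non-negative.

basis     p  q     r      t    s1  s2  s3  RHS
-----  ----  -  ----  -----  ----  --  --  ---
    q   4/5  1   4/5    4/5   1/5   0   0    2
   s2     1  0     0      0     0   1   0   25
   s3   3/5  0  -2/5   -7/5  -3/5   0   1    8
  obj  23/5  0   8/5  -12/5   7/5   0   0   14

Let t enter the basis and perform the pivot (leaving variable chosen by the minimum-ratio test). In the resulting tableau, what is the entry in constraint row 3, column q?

Ratio test on column t — row 1: 2/(4/5) = 5/2; row 2: entry 0 ≤ 0; row 3: entry -7/5 ≤ 0. Minimum is 5/2 at row 1 (q leaves); pivot element 4/5.
Divide row 1 by 4/5; eliminate column t from the other rows.
Row 3 update in column q: 0 − (-7/5)·(5/4) = 7/4.

7/4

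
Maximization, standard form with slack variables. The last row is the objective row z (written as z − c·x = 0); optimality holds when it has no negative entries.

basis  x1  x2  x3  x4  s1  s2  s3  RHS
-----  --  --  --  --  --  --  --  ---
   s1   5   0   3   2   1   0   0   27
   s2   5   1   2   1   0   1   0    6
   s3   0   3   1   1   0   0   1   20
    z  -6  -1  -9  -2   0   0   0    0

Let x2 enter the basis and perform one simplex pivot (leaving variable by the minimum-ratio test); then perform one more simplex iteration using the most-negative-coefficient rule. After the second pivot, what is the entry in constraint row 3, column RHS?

Ratio test on column x2 — row 1: entry 0 ≤ 0; row 2: 6/1 = 6; row 3: 20/3 = 20/3. Minimum is 6 at row 2 (s2 leaves); pivot element 1.
Divide row 2 by 1; eliminate column x2 from the other rows.
Second iteration: most negative z-row entry is -7 in column x3, so x3 enters.
Ratio test on column x3 — row 1: 27/3 = 9; row 2: 6/2 = 3; row 3: entry -5 ≤ 0. Minimum is 3 at row 2 (x2 leaves); pivot element 2.
Divide row 2 by 2; eliminate column x3 from the other rows.
After both pivots, the entry at constraint row 3, column RHS is 17.

17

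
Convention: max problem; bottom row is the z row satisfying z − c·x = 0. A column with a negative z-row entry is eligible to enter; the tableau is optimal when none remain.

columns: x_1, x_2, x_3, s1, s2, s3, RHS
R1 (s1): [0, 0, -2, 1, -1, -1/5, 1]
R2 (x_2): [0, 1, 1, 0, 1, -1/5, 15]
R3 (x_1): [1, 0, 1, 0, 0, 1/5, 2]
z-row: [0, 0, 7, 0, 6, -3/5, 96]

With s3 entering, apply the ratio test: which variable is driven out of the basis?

Column s3 entries and ratios — s1: -1/5 ≤ 0, skip; x_2: -1/5 ≤ 0, skip; x_1: 2/(1/5) = 10.
Smallest ratio is 10 in the row of x_1, so x_1 leaves.

x_1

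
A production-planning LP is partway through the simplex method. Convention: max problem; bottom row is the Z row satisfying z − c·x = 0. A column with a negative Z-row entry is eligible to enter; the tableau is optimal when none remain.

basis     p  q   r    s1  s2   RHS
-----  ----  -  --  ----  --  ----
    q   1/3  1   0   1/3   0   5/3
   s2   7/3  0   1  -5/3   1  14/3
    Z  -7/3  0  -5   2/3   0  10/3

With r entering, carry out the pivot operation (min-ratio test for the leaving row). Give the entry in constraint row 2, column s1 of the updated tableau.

Ratio test on column r — row 1: entry 0 ≤ 0; row 2: (14/3)/1 = 14/3. Minimum is 14/3 at row 2 (s2 leaves); pivot element 1.
Divide row 2 by 1; eliminate column r from the other rows.
In the new row 2, the s1 entry is the old entry divided by the pivot: (-5/3)/1 = -5/3.

-5/3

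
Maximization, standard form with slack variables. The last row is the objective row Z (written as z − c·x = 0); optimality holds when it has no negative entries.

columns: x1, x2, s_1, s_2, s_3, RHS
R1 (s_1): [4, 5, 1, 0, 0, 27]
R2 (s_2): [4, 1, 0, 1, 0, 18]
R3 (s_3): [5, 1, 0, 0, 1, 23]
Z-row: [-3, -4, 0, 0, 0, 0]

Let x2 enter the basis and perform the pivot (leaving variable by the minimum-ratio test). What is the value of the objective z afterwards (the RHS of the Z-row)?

Ratio test on column x2 — row 1: 27/5 = 27/5; row 2: 18/1 = 18; row 3: 23/1 = 23. Minimum is 27/5 at row 1 (s_1 leaves); pivot element 5.
Pivot on row 1; the Z-row RHS becomes 0 − (-4)·(27/5) = 108/5.

108/5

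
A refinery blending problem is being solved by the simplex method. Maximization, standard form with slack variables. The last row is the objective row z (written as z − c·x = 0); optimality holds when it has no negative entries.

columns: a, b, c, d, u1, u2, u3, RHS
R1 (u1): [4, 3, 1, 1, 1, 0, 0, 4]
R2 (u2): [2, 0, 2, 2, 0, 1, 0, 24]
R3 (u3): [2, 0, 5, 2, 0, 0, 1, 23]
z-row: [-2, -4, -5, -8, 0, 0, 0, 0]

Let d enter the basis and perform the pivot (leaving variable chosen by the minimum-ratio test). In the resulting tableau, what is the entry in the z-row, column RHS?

Ratio test on column d — row 1: 4/1 = 4; row 2: 24/2 = 12; row 3: 23/2 = 23/2. Minimum is 4 at row 1 (u1 leaves); pivot element 1.
Divide row 1 by 1; eliminate column d from the other rows.
z-row update in column RHS: 0 − (-8)·4 = 32.

32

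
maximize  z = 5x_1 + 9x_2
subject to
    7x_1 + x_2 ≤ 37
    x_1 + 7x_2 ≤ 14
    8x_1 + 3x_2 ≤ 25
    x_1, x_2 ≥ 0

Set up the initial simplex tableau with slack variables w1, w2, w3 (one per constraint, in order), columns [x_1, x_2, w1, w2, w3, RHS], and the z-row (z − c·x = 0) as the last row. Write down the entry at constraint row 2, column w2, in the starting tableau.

Slack w2 belongs to constraint 2; its column is the unit vector e_2, so the entry in row 2 is 1.

1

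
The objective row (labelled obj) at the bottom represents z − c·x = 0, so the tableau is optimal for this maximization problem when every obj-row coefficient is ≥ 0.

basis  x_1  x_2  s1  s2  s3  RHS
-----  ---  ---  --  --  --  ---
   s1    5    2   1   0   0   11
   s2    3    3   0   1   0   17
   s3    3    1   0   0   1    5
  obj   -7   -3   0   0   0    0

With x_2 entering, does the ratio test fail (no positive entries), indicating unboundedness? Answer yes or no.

Column x_2 has positive entries in row(s) 1, 2, 3, so the ratio test bounds it — not unbounded.

no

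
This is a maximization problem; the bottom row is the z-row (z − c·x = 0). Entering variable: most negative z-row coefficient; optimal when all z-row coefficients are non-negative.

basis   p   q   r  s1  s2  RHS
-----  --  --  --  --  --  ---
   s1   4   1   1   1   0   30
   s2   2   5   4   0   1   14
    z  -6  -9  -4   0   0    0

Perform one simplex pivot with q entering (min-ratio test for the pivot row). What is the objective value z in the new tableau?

126/5

Ratio test on column q — row 1: 30/1 = 30; row 2: 14/5 = 14/5. Minimum is 14/5 at row 2 (s2 leaves); pivot element 5.
Pivot on row 2; the z-row RHS becomes 0 − (-9)·(14/5) = 126/5.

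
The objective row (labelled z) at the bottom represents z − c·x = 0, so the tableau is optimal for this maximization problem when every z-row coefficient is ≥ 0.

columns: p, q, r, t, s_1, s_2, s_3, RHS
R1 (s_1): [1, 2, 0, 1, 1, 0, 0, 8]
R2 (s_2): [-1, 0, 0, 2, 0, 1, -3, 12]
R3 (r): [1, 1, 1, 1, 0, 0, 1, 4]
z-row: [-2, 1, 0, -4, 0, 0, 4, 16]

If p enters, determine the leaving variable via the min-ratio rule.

r

Column p entries and ratios — s_1: 8/1 = 8; s_2: -1 ≤ 0, skip; r: 4/1 = 4.
Smallest ratio is 4 in the row of r, so r leaves.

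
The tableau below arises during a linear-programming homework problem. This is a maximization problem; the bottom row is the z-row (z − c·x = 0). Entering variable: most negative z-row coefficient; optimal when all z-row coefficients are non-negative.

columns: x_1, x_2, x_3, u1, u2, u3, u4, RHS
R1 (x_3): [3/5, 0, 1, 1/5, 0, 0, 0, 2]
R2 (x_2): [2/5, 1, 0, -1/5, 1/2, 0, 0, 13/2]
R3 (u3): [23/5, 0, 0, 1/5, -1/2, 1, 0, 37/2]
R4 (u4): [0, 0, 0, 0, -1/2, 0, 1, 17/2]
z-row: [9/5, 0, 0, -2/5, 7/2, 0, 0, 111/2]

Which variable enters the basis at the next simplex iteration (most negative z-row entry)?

Negative z-row entries: u1: -2/5.
The most negative is -2/5 in column u1, so u1 enters.

u1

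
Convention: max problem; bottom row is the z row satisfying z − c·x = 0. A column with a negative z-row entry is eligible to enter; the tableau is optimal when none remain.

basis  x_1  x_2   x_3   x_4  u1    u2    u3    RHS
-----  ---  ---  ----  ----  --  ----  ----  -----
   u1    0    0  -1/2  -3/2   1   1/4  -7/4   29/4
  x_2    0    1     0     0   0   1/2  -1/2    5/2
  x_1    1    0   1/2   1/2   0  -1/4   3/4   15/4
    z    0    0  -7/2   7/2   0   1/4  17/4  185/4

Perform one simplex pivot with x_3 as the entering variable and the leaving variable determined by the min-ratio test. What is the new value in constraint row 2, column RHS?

5/2

Ratio test on column x_3 — row 1: entry -1/2 ≤ 0; row 2: entry 0 ≤ 0; row 3: (15/4)/(1/2) = 15/2. Minimum is 15/2 at row 3 (x_1 leaves); pivot element 1/2.
Divide row 3 by 1/2; eliminate column x_3 from the other rows.
Row 2 update in column RHS: 5/2 − 0·(15/2) = 5/2.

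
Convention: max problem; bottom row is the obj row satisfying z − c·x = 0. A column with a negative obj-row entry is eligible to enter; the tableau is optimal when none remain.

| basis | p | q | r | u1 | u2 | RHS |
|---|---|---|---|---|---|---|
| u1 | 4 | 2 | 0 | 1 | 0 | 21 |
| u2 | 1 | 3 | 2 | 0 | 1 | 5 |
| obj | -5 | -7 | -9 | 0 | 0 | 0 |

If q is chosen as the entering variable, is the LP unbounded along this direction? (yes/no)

Column q has positive entries in row(s) 1, 2, so the ratio test bounds it — not unbounded.

no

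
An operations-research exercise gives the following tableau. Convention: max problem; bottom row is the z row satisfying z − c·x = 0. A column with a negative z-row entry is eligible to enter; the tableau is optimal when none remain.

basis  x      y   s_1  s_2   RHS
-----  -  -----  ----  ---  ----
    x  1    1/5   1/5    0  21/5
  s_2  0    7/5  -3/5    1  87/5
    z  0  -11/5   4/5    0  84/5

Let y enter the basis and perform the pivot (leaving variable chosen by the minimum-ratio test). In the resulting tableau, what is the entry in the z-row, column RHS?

309/7

Ratio test on column y — row 1: (21/5)/(1/5) = 21; row 2: (87/5)/(7/5) = 87/7. Minimum is 87/7 at row 2 (s_2 leaves); pivot element 7/5.
Divide row 2 by 7/5; eliminate column y from the other rows.
z-row update in column RHS: 84/5 − (-11/5)·(87/7) = 309/7.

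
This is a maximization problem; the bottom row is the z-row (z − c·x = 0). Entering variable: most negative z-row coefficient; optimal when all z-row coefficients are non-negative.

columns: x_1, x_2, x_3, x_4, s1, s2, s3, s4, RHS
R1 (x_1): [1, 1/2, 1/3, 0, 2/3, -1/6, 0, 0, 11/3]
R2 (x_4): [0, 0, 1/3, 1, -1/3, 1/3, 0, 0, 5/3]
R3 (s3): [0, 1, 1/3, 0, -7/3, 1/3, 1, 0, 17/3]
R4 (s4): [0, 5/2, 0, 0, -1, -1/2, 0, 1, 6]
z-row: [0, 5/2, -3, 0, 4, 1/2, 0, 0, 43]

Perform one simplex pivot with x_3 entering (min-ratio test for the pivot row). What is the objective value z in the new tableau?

Ratio test on column x_3 — row 1: (11/3)/(1/3) = 11; row 2: (5/3)/(1/3) = 5; row 3: (17/3)/(1/3) = 17; row 4: entry 0 ≤ 0. Minimum is 5 at row 2 (x_4 leaves); pivot element 1/3.
Pivot on row 2; the z-row RHS becomes 43 − (-3)·5 = 58.

58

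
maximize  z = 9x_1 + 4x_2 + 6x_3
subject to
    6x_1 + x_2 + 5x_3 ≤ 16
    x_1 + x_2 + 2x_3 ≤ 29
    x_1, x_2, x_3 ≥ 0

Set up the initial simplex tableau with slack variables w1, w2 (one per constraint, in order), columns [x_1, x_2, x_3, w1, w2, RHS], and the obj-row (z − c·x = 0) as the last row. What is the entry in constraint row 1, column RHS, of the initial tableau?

16

The RHS of constraint 1 is b_1 = 16.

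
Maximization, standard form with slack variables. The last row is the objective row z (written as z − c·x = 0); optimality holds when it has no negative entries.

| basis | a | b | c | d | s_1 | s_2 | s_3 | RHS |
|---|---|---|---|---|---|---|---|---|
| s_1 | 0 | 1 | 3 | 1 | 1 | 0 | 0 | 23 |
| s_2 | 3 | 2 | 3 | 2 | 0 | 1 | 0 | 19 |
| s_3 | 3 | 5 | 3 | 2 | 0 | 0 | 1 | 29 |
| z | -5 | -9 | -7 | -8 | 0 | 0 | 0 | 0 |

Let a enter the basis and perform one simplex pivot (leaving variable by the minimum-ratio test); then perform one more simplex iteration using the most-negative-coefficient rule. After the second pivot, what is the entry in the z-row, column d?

Ratio test on column a — row 1: entry 0 ≤ 0; row 2: 19/3 = 19/3; row 3: 29/3 = 29/3. Minimum is 19/3 at row 2 (s_2 leaves); pivot element 3.
Divide row 2 by 3; eliminate column a from the other rows.
Second iteration: most negative z-row entry is -17/3 in column b, so b enters.
Ratio test on column b — row 1: 23/1 = 23; row 2: (19/3)/(2/3) = 19/2; row 3: 10/3 = 10/3. Minimum is 10/3 at row 3 (s_3 leaves); pivot element 3.
Divide row 3 by 3; eliminate column b from the other rows.
After both pivots, the entry at the z-row, column d is -14/3.

-14/3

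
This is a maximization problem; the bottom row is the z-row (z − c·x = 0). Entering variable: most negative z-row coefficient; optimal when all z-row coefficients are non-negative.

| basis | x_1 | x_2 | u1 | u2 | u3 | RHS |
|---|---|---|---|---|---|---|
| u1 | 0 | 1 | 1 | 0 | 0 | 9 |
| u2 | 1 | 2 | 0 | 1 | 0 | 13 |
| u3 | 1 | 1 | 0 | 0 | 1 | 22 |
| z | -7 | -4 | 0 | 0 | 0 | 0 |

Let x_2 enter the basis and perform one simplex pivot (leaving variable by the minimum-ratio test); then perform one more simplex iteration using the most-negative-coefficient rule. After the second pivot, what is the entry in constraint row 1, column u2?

0

Ratio test on column x_2 — row 1: 9/1 = 9; row 2: 13/2 = 13/2; row 3: 22/1 = 22. Minimum is 13/2 at row 2 (u2 leaves); pivot element 2.
Divide row 2 by 2; eliminate column x_2 from the other rows.
Second iteration: most negative z-row entry is -5 in column x_1, so x_1 enters.
Ratio test on column x_1 — row 1: entry -1/2 ≤ 0; row 2: (13/2)/(1/2) = 13; row 3: (31/2)/(1/2) = 31. Minimum is 13 at row 2 (x_2 leaves); pivot element 1/2.
Divide row 2 by 1/2; eliminate column x_1 from the other rows.
After both pivots, the entry at constraint row 1, column u2 is 0.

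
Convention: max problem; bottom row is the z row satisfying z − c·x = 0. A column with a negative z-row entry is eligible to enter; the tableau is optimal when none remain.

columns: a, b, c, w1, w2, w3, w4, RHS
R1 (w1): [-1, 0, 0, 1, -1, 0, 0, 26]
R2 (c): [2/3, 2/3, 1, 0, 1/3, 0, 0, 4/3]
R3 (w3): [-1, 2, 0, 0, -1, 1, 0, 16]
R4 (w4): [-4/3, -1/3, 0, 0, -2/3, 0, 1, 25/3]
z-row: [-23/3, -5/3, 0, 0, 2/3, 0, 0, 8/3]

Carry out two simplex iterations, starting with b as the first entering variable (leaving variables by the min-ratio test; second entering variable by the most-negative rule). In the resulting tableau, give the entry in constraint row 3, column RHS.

18

Ratio test on column b — row 1: entry 0 ≤ 0; row 2: (4/3)/(2/3) = 2; row 3: 16/2 = 8; row 4: entry -1/3 ≤ 0. Minimum is 2 at row 2 (c leaves); pivot element 2/3.
Divide row 2 by 2/3; eliminate column b from the other rows.
Second iteration: most negative z-row entry is -6 in column a, so a enters.
Ratio test on column a — row 1: entry -1 ≤ 0; row 2: 2/1 = 2; row 3: entry -3 ≤ 0; row 4: entry -1 ≤ 0. Minimum is 2 at row 2 (b leaves); pivot element 1.
Divide row 2 by 1; eliminate column a from the other rows.
After both pivots, the entry at constraint row 3, column RHS is 18.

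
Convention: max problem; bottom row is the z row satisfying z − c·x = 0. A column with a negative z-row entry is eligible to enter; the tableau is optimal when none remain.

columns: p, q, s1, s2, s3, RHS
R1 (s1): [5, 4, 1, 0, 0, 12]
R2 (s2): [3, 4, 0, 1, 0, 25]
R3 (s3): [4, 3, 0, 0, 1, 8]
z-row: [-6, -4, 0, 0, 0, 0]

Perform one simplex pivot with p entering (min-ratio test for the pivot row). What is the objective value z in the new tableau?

Ratio test on column p — row 1: 12/5 = 12/5; row 2: 25/3 = 25/3; row 3: 8/4 = 2. Minimum is 2 at row 3 (s3 leaves); pivot element 4.
Pivot on row 3; the z-row RHS becomes 0 − (-6)·2 = 12.

12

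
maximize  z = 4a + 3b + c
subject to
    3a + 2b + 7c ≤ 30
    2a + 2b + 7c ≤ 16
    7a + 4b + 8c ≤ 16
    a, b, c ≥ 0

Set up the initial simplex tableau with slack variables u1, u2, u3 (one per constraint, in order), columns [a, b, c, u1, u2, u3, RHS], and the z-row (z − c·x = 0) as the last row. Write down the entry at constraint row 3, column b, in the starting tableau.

4

Constraint 3 has coefficient 4 on b.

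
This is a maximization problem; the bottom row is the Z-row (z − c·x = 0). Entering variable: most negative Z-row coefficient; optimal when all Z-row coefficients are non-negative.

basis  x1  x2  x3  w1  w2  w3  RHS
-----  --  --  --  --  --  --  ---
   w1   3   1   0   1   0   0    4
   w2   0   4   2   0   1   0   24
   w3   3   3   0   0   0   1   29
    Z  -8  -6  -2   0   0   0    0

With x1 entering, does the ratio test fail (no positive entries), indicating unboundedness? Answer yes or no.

no

Column x1 has positive entries in row(s) 1, 3, so the ratio test bounds it — not unbounded.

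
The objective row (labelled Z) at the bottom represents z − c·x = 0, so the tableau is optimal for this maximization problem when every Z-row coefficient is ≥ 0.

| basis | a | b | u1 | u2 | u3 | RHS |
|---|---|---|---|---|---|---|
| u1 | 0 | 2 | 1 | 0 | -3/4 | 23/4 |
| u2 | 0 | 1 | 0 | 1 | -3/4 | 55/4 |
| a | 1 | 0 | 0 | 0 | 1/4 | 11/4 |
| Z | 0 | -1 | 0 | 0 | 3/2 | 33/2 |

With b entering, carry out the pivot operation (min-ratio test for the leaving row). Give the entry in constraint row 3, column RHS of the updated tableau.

Ratio test on column b — row 1: (23/4)/2 = 23/8; row 2: (55/4)/1 = 55/4; row 3: entry 0 ≤ 0. Minimum is 23/8 at row 1 (u1 leaves); pivot element 2.
Divide row 1 by 2; eliminate column b from the other rows.
Row 3 update in column RHS: 11/4 − 0·(23/8) = 11/4.

11/4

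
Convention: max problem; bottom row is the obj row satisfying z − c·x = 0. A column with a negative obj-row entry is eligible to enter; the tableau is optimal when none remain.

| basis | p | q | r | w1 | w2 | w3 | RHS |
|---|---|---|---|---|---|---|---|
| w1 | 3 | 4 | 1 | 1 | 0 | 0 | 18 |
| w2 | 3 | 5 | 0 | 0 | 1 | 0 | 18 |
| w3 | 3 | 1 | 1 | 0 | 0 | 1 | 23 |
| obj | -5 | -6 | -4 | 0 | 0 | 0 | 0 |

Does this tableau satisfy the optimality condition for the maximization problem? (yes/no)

The obj-row has a negative entry -6 in column q, so it is not optimal.

no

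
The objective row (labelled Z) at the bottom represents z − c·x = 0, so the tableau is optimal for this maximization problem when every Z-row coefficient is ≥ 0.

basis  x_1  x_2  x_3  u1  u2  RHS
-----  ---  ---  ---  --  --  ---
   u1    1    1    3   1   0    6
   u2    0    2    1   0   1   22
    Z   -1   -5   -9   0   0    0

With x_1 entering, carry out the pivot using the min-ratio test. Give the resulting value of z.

6

Ratio test on column x_1 — row 1: 6/1 = 6; row 2: entry 0 ≤ 0. Minimum is 6 at row 1 (u1 leaves); pivot element 1.
Pivot on row 1; the Z-row RHS becomes 0 − (-1)·6 = 6.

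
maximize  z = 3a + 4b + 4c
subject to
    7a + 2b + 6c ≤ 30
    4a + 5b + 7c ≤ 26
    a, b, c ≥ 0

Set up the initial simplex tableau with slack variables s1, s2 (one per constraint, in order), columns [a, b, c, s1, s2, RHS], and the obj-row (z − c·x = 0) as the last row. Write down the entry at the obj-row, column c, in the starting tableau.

The obj-row carries the negated objective coefficients: the c entry is -4.

-4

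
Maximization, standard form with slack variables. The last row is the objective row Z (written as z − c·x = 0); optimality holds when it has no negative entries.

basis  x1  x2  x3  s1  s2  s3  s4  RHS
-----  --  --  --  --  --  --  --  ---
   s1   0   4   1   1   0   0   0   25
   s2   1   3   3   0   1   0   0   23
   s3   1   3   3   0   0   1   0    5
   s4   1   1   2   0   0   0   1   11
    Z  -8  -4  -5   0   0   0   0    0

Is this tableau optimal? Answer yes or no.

no

The Z-row has a negative entry -8 in column x1, so it is not optimal.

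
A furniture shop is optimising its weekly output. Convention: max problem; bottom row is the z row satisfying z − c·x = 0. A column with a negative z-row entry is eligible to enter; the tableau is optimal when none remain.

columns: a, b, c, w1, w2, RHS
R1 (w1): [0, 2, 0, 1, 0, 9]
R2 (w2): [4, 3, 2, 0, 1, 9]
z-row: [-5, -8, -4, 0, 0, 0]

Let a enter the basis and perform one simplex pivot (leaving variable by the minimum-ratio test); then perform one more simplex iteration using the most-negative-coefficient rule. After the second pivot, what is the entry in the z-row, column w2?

Ratio test on column a — row 1: entry 0 ≤ 0; row 2: 9/4 = 9/4. Minimum is 9/4 at row 2 (w2 leaves); pivot element 4.
Divide row 2 by 4; eliminate column a from the other rows.
Second iteration: most negative z-row entry is -17/4 in column b, so b enters.
Ratio test on column b — row 1: 9/2 = 9/2; row 2: (9/4)/(3/4) = 3. Minimum is 3 at row 2 (a leaves); pivot element 3/4.
Divide row 2 by 3/4; eliminate column b from the other rows.
After both pivots, the entry at the z-row, column w2 is 8/3.

8/3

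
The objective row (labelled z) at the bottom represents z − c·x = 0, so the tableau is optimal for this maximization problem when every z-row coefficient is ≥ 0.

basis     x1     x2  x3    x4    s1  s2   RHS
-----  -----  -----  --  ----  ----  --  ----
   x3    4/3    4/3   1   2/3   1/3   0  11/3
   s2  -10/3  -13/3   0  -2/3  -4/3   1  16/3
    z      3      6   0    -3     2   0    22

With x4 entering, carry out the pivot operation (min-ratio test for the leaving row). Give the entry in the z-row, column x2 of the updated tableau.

Ratio test on column x4 — row 1: (11/3)/(2/3) = 11/2; row 2: entry -2/3 ≤ 0. Minimum is 11/2 at row 1 (x3 leaves); pivot element 2/3.
Divide row 1 by 2/3; eliminate column x4 from the other rows.
z-row update in column x2: 6 − (-3)·2 = 12.

12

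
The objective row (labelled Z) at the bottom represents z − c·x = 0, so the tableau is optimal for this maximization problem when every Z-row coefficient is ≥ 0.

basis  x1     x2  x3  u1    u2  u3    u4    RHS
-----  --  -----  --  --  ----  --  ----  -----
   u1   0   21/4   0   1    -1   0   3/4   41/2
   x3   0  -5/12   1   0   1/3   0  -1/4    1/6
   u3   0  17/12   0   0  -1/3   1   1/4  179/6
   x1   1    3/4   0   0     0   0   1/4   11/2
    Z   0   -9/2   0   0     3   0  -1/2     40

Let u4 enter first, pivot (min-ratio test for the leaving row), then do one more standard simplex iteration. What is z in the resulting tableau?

Ratio test on column u4 — row 1: (41/2)/(3/4) = 82/3; row 2: entry -1/4 ≤ 0; row 3: (179/6)/(1/4) = 358/3; row 4: (11/2)/(1/4) = 22. Minimum is 22 at row 4 (x1 leaves); pivot element 1/4.
Pivot on row 4; the Z-row RHS becomes 40 − (-1/2)·22 = 51.
Next entering variable (most negative Z-row entry -3): x2.
Ratio test on column x2 — row 1: 4/3 = 4/3; row 2: (17/3)/(1/3) = 17; row 3: (73/3)/(2/3) = 73/2; row 4: 22/3 = 22/3. Minimum is 4/3 at row 1 (u1 leaves); pivot element 3.
After the second pivot the Z-row RHS is 51 − (-3)·(4/3) = 55.

55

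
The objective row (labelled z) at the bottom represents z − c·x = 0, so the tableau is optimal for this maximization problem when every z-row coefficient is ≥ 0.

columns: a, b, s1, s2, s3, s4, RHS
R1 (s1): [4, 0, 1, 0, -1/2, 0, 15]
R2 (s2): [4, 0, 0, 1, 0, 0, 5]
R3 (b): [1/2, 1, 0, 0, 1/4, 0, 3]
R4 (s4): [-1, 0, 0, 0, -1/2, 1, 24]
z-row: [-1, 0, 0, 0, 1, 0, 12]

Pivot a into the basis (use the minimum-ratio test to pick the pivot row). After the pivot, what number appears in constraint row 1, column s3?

-1/2

Ratio test on column a — row 1: 15/4 = 15/4; row 2: 5/4 = 5/4; row 3: 3/(1/2) = 6; row 4: entry -1 ≤ 0. Minimum is 5/4 at row 2 (s2 leaves); pivot element 4.
Divide row 2 by 4; eliminate column a from the other rows.
Row 1 update in column s3: -1/2 − 4·0 = -1/2.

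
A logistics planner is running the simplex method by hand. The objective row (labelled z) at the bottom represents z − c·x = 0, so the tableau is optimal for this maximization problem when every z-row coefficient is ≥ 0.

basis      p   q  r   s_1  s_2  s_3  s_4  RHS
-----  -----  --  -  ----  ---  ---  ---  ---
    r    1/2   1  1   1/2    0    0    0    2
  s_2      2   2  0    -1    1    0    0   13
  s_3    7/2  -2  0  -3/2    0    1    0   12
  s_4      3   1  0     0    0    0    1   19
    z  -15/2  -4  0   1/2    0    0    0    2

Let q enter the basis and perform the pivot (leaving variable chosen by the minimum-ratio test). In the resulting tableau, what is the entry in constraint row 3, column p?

Ratio test on column q — row 1: 2/1 = 2; row 2: 13/2 = 13/2; row 3: entry -2 ≤ 0; row 4: 19/1 = 19. Minimum is 2 at row 1 (r leaves); pivot element 1.
Divide row 1 by 1; eliminate column q from the other rows.
Row 3 update in column p: 7/2 − (-2)·(1/2) = 9/2.

9/2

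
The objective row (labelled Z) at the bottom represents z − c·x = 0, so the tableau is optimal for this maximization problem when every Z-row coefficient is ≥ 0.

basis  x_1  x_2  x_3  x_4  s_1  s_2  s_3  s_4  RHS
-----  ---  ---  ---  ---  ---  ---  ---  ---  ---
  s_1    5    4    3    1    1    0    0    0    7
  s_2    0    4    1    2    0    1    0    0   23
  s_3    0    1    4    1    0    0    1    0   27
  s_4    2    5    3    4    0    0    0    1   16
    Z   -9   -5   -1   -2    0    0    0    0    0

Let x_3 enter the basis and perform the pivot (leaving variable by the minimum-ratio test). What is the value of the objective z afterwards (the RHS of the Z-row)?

7/3

Ratio test on column x_3 — row 1: 7/3 = 7/3; row 2: 23/1 = 23; row 3: 27/4 = 27/4; row 4: 16/3 = 16/3. Minimum is 7/3 at row 1 (s_1 leaves); pivot element 3.
Pivot on row 1; the Z-row RHS becomes 0 − (-1)·(7/3) = 7/3.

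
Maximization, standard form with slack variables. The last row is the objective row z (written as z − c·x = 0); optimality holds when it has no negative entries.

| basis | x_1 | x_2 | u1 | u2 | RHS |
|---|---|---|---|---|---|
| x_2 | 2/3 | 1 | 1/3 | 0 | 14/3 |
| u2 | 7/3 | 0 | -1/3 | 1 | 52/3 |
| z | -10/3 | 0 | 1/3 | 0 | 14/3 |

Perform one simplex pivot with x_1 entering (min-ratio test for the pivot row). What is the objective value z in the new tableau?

Ratio test on column x_1 — row 1: (14/3)/(2/3) = 7; row 2: (52/3)/(7/3) = 52/7. Minimum is 7 at row 1 (x_2 leaves); pivot element 2/3.
Pivot on row 1; the z-row RHS becomes 14/3 − (-10/3)·7 = 28.

28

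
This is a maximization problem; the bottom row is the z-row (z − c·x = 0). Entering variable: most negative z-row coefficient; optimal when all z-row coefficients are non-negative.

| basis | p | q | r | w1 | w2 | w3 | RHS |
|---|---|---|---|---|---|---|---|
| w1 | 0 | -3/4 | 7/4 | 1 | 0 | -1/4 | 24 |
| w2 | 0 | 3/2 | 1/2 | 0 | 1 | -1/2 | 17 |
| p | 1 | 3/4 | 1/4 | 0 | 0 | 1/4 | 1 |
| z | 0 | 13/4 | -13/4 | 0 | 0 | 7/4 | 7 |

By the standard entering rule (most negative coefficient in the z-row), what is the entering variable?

Negative z-row entries: r: -13/4.
The most negative is -13/4 in column r, so r enters.

r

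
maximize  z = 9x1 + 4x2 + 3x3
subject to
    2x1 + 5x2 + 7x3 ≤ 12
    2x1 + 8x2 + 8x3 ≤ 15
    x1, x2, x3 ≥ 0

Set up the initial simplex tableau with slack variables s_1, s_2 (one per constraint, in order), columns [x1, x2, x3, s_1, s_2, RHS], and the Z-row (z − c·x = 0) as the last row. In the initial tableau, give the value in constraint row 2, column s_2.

1

Slack s_2 belongs to constraint 2; its column is the unit vector e_2, so the entry in row 2 is 1.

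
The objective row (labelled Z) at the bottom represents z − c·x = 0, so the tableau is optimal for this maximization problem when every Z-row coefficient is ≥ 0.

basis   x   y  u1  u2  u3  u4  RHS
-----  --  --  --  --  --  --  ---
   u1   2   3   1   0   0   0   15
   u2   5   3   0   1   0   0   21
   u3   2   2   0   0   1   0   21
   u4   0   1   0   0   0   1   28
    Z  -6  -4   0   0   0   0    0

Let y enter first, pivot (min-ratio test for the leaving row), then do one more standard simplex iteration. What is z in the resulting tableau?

80/3

Ratio test on column y — row 1: 15/3 = 5; row 2: 21/3 = 7; row 3: 21/2 = 21/2; row 4: 28/1 = 28. Minimum is 5 at row 1 (u1 leaves); pivot element 3.
Pivot on row 1; the Z-row RHS becomes 0 − (-4)·5 = 20.
Next entering variable (most negative Z-row entry -10/3): x.
Ratio test on column x — row 1: 5/(2/3) = 15/2; row 2: 6/3 = 2; row 3: 11/(2/3) = 33/2; row 4: entry -2/3 ≤ 0. Minimum is 2 at row 2 (u2 leaves); pivot element 3.
After the second pivot the Z-row RHS is 20 − (-10/3)·2 = 80/3.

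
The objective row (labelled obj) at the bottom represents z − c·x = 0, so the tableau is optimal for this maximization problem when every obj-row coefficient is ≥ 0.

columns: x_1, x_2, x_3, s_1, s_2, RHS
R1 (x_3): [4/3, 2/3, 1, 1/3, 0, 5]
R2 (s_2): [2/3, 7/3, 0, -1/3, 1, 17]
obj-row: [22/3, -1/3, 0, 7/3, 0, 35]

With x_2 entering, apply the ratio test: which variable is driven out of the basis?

s_2

Column x_2 entries and ratios — x_3: 5/(2/3) = 15/2; s_2: 17/(7/3) = 51/7.
Smallest ratio is 51/7 in the row of s_2, so s_2 leaves.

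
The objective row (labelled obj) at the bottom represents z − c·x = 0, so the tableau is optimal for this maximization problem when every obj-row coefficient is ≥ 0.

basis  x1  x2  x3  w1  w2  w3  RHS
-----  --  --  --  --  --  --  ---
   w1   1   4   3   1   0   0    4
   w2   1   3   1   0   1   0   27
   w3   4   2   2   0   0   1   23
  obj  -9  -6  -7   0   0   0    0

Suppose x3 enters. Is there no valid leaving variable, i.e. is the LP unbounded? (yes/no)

no

Column x3 has positive entries in row(s) 1, 2, 3, so the ratio test bounds it — not unbounded.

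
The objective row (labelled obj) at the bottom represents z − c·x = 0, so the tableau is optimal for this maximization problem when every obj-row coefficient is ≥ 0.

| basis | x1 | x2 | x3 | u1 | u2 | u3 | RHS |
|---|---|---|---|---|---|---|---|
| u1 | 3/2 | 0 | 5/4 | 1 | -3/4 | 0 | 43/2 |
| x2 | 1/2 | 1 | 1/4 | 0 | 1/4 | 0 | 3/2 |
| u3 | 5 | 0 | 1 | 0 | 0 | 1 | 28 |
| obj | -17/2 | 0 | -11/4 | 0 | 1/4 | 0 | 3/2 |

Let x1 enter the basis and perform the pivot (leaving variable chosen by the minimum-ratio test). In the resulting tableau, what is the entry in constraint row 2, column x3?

1/2

Ratio test on column x1 — row 1: (43/2)/(3/2) = 43/3; row 2: (3/2)/(1/2) = 3; row 3: 28/5 = 28/5. Minimum is 3 at row 2 (x2 leaves); pivot element 1/2.
Divide row 2 by 1/2; eliminate column x1 from the other rows.
In the new row 2, the x3 entry is the old entry divided by the pivot: (1/4)/(1/2) = 1/2.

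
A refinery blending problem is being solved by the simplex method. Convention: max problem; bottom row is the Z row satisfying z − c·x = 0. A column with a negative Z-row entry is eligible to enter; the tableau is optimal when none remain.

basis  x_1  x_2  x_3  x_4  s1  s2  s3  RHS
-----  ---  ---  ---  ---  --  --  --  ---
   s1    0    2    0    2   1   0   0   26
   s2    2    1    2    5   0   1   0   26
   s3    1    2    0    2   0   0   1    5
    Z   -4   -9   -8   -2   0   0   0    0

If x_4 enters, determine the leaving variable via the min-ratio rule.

Column x_4 entries and ratios — s1: 26/2 = 13; s2: 26/5 = 26/5; s3: 5/2 = 5/2.
Smallest ratio is 5/2 in the row of s3, so s3 leaves.

s3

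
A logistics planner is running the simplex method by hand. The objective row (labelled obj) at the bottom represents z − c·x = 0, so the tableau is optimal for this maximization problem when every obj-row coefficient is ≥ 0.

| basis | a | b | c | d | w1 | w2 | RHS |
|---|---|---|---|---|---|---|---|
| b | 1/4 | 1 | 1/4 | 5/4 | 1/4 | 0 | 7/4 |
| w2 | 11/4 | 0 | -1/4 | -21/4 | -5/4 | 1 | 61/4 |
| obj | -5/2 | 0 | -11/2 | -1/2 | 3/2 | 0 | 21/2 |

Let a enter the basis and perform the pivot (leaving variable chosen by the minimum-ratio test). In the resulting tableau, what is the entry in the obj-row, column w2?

Ratio test on column a — row 1: (7/4)/(1/4) = 7; row 2: (61/4)/(11/4) = 61/11. Minimum is 61/11 at row 2 (w2 leaves); pivot element 11/4.
Divide row 2 by 11/4; eliminate column a from the other rows.
obj-row update in column w2: 0 − (-5/2)·(4/11) = 10/11.

10/11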